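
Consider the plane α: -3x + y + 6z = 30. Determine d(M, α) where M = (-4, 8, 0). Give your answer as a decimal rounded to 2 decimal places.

n·M − d = (-3)·(-4) + (1)·(8) + (6)·(0) − 30 = -10; |n| = √46.
Distance = |-10| / √46 = 10/√46 ≈ 1.47.

1.47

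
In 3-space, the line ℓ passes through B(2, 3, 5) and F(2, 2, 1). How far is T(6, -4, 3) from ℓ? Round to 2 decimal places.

7.47

A direction vector for ℓ is F − B = (0, -1, -4).
Taking (2, 3, 5) on ℓ with direction v = (0, -1, -4): w = T − (2, 3, 5) = (4, -7, -2), and w × v = (26, 16, -4).
Distance = |w × v| / |v| = √948 / √17 ≈ 7.47.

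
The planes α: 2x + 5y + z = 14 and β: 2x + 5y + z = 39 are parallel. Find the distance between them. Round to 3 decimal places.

Same normal n = (2, 5, 1) with |n| = √30; distance = |14 − 39| / |n| = 25/√30 ≈ 4.564.

4.564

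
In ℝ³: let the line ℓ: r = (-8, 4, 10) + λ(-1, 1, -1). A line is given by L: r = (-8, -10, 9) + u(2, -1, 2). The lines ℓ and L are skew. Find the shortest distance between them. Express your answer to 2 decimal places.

0.71

Common perpendicular direction n = (-1, 1, -1) × (2, -1, 2) = (1, 0, -1).
With w = (-8, -10, 9) − (-8, 4, 10) = (0, -14, -1), w · n = 1.
Distance = |w · n| / |n| = |1| / √2 ≈ 0.71.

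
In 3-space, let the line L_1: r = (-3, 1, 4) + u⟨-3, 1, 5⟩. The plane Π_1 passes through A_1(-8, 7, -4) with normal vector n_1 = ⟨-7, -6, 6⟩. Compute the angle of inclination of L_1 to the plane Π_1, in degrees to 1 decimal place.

43.7

Π_1: n_1·r = n_1·A_1 gives -7x - 6y + 6z = -10.
sin θ = |n·v| / (|n||v|) = |45| / (√121 · √35) = 0.69149.
θ ≈ 43.7°.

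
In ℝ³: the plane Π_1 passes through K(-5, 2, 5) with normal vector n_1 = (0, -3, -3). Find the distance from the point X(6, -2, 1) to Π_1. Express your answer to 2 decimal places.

Π_1: n_1·r = n_1·K gives -3y - 3z = -21.
n·X − d = (0)·(6) + (-3)·(-2) + (-3)·(1) − (-21) = 24; |n| = √18.
Distance = |24| / √18 = 24/√18 ≈ 5.66.

5.66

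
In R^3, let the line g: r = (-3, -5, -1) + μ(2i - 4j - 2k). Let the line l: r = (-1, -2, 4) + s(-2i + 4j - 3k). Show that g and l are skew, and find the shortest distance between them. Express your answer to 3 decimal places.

Common perpendicular direction n = (2, -4, -2) × (-2, 4, -3) = (20, 10, 0).
With w = (-1, -2, 4) − (-3, -5, -1) = (2, 3, 5), w · n = 70.
Since n ≠ 0 the lines are not parallel, and w · n = 70 ≠ 0 so they do not intersect; hence they are skew.
Distance = |w · n| / |n| = |70| / √500 ≈ 3.130.

3.130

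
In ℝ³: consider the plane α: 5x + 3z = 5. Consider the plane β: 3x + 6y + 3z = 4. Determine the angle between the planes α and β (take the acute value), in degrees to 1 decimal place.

55.9

cos θ = |n₁·n₂| / (|n₁||n₂|) = |24| / (√34 · √54).
θ = arccos(0.56011) ≈ 55.9°.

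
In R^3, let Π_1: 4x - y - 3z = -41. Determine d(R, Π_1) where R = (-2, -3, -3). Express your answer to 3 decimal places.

8.825

n·R − d = (4)·(-2) + (-1)·(-3) + (-3)·(-3) − (-41) = 45; |n| = √26.
Distance = |45| / √26 = 45/√26 ≈ 8.825.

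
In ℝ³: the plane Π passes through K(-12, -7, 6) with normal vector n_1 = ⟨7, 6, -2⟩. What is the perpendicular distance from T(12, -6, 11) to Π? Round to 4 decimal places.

17.3840

Π: n_1·r = n_1·K gives 7x + 6y - 2z = -138.
n·T − d = (7)·(12) + (6)·(-6) + (-2)·(11) − (-138) = 164; |n| = √89.
Distance = |164| / √89 = 164/√89 ≈ 17.3840.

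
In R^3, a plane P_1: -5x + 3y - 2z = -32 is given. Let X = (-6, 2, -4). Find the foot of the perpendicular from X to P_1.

(4, -4, 0)

Foot = X − λn with λ = (n·X − d)/|n|² = (44 − (-32))/38 = 2.
Foot = (-6, 2, -4) − 2·(-5, 3, -2) = (4, -4, 0).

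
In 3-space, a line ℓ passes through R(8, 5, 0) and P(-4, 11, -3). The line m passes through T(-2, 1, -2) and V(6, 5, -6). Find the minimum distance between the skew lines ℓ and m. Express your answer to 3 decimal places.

A direction vector for ℓ is P − R = (-12, 6, -3).
A direction vector for m is V − T = (8, 4, -4).
Common perpendicular direction n = (-12, 6, -3) × (8, 4, -4) = (-12, -72, -96).
With w = (-2, 1, -2) − (8, 5, 0) = (-10, -4, -2), w · n = 600.
Distance = |w · n| / |n| = |600| / √14544 ≈ 4.975.

4.975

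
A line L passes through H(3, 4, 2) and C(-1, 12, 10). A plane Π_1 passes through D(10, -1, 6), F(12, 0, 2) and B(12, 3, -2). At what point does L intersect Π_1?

(1, 8, 6)

A direction vector for L is C − H = (-4, 8, 8).
DF = (2, 1, -4), DB = (2, 4, -8); a normal to Π_1 is DF × DB = (8, 8, 6).
Using D: Π_1 has equation 8x + 8y + 6z = 108.
Substitute r = (3, 4, 2) + t(-4, 8, 8) into the plane: 68 + 80t = 108, so t = 1/2.
Intersection: (3, 4, 2) + (1/2)·(-4, 8, 8) = (1, 8, 6).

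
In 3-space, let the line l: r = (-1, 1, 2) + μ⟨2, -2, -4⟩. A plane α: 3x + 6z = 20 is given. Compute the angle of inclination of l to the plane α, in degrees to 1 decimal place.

33.2

sin θ = |n·v| / (|n||v|) = |-18| / (√45 · √24) = 0.54772.
θ ≈ 33.2°.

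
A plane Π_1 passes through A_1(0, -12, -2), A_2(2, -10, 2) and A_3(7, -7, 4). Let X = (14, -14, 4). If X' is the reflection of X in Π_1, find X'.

A_1A_2 = (2, 2, 4), A_1A_3 = (7, 5, 6); a normal to Π_1 is A_1A_2 × A_1A_3 = (-8, 16, -4).
Using A_1: Π_1 has equation -8x + 16y - 4z = -184.
λ = (n·X − d)/|n|² = (-352 − (-184))/336 = -1/2.
Reflection = X − 2λn = (14, -14, 4) − (-1)·(-8, 16, -4) = (6, 2, 0).

(6, 2, 0)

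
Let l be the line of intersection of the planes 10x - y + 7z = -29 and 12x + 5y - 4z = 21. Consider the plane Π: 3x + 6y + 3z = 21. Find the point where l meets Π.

Direction of l: (10, -1, 7) × (12, 5, -4) = (-31, 124, 62).
A point on l: solving the two plane equations with x = -3 gives (-3, 13, 2).
Substitute r = (-3, 13, 2) + t(-31, 124, 62) into the plane: 75 + 837t = 21, so t = -2/31.
Intersection: (-3, 13, 2) + (-2/31)·(-31, 124, 62) = (-1, 5, -2).

(-1, 5, -2)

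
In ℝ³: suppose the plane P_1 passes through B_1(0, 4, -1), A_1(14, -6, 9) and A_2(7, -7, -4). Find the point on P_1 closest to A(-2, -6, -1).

(3, -2, -4)

B_1A_1 = (14, -10, 10), B_1A_2 = (7, -11, -3); a normal to P_1 is B_1A_1 × B_1A_2 = (140, 112, -84).
Using B_1: P_1 has equation 140x + 112y - 84z = 532.
Foot = A − λn with λ = (n·A − d)/|n|² = (-868 − 532)/39200 = -1/28.
Foot = (-2, -6, -1) − (-1/28)·(140, 112, -84) = (3, -2, -4).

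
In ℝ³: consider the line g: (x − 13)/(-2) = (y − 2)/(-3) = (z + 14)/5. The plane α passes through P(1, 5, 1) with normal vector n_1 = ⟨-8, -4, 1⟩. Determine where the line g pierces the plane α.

(7, -7, 1)

g has direction (-2, -3, 5) through (13, 2, -14).
α: n_1·r = n_1·P gives -8x - 4y + z = -27.
Substitute r = (13, 2, -14) + t(-2, -3, 5) into the plane: -126 + 33t = -27, so t = 3.
Intersection: (13, 2, -14) + 3·(-2, -3, 5) = (7, -7, 1).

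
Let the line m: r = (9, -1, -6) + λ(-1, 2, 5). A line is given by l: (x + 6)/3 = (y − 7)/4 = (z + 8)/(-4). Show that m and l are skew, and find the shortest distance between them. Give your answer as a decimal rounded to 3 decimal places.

16.655

l has direction (3, 4, -4) through (-6, 7, -8).
Common perpendicular direction n = (-1, 2, 5) × (3, 4, -4) = (-28, 11, -10).
With w = (-6, 7, -8) − (9, -1, -6) = (-15, 8, -2), w · n = 528.
Since n ≠ 0 the lines are not parallel, and w · n = 528 ≠ 0 so they do not intersect; hence they are skew.
Distance = |w · n| / |n| = |528| / √1005 ≈ 16.655.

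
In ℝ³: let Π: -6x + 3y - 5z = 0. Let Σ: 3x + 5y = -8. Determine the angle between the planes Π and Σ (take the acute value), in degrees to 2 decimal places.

86.47

cos θ = |n₁·n₂| / (|n₁||n₂|) = |-3| / (√70 · √34).
θ = arccos(0.06149) ≈ 86.47°.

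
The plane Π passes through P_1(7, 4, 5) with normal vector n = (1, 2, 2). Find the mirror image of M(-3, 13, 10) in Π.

(-7, 5, 2)

Π: n·r = n·P_1 gives x + 2y + 2z = 25.
λ = (n·M − d)/|n|² = (43 − 25)/9 = 2.
Reflection = M − 2λn = (-3, 13, 10) − 4·(1, 2, 2) = (-7, 5, 2).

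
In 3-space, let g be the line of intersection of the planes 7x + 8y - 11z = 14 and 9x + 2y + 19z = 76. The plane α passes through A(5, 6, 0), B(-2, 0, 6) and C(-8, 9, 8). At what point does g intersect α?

Direction of g: (7, 8, -11) × (9, 2, 19) = (174, -232, -58).
A point on g: solving the two plane equations with x = 10 gives (10, -7, 0).
AB = (-7, -6, 6), AC = (-13, 3, 8); a normal to α is AB × AC = (-66, -22, -99).
Using A: α has equation -66x - 22y - 99z = -462.
Substitute r = (10, -7, 0) + t(174, -232, -58) into the plane: -506 + (-638)t = -462, so t = -2/29.
Intersection: (10, -7, 0) + (-2/29)·(174, -232, -58) = (-2, 9, 4).

(-2, 9, 4)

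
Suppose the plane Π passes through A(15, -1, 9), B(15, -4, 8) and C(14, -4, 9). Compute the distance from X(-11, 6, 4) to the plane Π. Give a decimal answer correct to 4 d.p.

AB = (0, -3, -1), AC = (-1, -3, 0); a normal to Π is AB × AC = (-3, 1, -3).
Using A: Π has equation -3x + y - 3z = -73.
n·X − d = (-3)·(-11) + (1)·(6) + (-3)·(4) − (-73) = 100; |n| = √19.
Distance = |100| / √19 = 100/√19 ≈ 22.9416.

22.9416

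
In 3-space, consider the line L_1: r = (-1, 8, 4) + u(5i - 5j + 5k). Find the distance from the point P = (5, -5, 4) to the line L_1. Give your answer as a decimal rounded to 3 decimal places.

9.201

Taking (-1, 8, 4) on L_1 with direction v = (5, -5, 5): w = P − (-1, 8, 4) = (6, -13, 0), and w × v = (-65, -30, 35).
Distance = |w × v| / |v| = √6350 / √75 ≈ 9.201.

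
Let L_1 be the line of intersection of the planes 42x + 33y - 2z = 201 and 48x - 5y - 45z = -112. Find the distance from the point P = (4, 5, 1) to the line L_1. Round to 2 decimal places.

3.59

Direction of L_1: (42, 33, -2) × (48, -5, -45) = (-1495, 1794, -1794).
A point on L_1: solving the two plane equations with x = 1 gives (1, 5, 3).
Taking (1, 5, 3) on L_1 with direction v = (-1495, 1794, -1794): w = P − (1, 5, 3) = (3, 0, -2), and w × v = (3588, 8372, 5382).
Distance = |w × v| / |v| = √111930052 / √8671897 ≈ 3.59.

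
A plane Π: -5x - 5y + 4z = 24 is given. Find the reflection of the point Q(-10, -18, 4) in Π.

λ = (n·Q − d)/|n|² = (156 − 24)/66 = 2.
Reflection = Q − 2λn = (-10, -18, 4) − 4·(-5, -5, 4) = (10, 2, -12).

(10, 2, -12)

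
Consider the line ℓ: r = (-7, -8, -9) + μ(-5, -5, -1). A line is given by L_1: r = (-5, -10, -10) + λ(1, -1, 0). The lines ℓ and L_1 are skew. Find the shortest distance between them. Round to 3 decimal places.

Common perpendicular direction n = (-5, -5, -1) × (1, -1, 0) = (-1, -1, 10).
With w = (-5, -10, -10) − (-7, -8, -9) = (2, -2, -1), w · n = -10.
Distance = |w · n| / |n| = |-10| / √102 ≈ 0.990.

0.990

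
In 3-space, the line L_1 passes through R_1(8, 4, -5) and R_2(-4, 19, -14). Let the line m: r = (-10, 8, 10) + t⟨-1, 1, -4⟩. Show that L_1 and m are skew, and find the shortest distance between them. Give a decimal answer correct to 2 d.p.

A direction vector for L_1 is R_2 − R_1 = (-12, 15, -9).
Common perpendicular direction n = (-12, 15, -9) × (-1, 1, -4) = (-51, -39, 3).
With w = (-10, 8, 10) − (8, 4, -5) = (-18, 4, 15), w · n = 807.
Since n ≠ 0 the lines are not parallel, and w · n = 807 ≠ 0 so they do not intersect; hence they are skew.
Distance = |w · n| / |n| = |807| / √4131 ≈ 12.56.

12.56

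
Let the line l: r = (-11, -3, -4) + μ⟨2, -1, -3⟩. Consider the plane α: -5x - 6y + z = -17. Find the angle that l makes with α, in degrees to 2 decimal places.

sin θ = |n·v| / (|n||v|) = |-7| / (√62 · √14) = 0.23760.
θ ≈ 13.74°.

13.74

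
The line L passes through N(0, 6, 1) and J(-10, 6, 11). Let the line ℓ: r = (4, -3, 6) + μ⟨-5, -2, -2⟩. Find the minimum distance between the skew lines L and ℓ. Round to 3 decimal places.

10.729

A direction vector for L is J − N = (-10, 0, 10).
Common perpendicular direction n = (-10, 0, 10) × (-5, -2, -2) = (20, -70, 20).
With w = (4, -3, 6) − (0, 6, 1) = (4, -9, 5), w · n = 810.
Distance = |w · n| / |n| = |810| / √5700 ≈ 10.729.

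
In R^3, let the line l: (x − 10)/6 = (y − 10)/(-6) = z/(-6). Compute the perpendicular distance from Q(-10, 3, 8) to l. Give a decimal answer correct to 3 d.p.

l has direction (6, -6, -6) through (10, 10, 0).
Taking (10, 10, 0) on l with direction v = (6, -6, -6): w = Q − (10, 10, 0) = (-20, -7, 8), and w × v = (90, -72, 162).
Distance = |w × v| / |v| = √39528 / √108 ≈ 19.131.

19.131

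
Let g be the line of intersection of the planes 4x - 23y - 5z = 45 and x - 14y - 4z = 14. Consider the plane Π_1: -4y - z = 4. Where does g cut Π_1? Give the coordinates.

Direction of g: (4, -23, -5) × (1, -14, -4) = (22, 11, -33).
A point on g: solving the two plane equations with x = 6 gives (6, -2, 5).
Substitute r = (6, -2, 5) + t(22, 11, -33) into the plane: 3 + (-11)t = 4, so t = -1/11.
Intersection: (6, -2, 5) + (-1/11)·(22, 11, -33) = (4, -3, 8).

(4, -3, 8)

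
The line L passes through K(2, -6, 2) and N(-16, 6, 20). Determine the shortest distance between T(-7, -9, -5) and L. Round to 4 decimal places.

A direction vector for L is N − K = (-18, 12, 18).
Taking (2, -6, 2) on L with direction v = (-18, 12, 18): w = T − (2, -6, 2) = (-9, -3, -7), and w × v = (30, 288, -162).
Distance = |w × v| / |v| = √110088 / √792 ≈ 11.7898.

11.7898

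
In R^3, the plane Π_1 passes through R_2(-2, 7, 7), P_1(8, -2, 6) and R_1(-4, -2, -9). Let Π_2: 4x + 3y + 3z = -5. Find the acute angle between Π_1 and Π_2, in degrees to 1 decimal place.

59.5

R_2P_1 = (10, -9, -1), R_2R_1 = (-2, -9, -16); a normal to Π_1 is R_2P_1 × R_2R_1 = (135, 162, -108).
Using R_2: Π_1 has equation 135x + 162y - 108z = 108.
cos θ = |n₁·n₂| / (|n₁||n₂|) = |702| / (√56133 · √34).
θ = arccos(0.50815) ≈ 59.5°.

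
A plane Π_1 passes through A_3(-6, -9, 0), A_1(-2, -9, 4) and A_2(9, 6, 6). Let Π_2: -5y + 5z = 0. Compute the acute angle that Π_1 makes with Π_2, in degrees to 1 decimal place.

79.4

A_3A_1 = (4, 0, 4), A_3A_2 = (15, 15, 6); a normal to Π_1 is A_3A_1 × A_3A_2 = (-60, 36, 60).
Using A_3: Π_1 has equation -60x + 36y + 60z = 36.
cos θ = |n₁·n₂| / (|n₁||n₂|) = |120| / (√8496 · √50).
θ = arccos(0.18411) ≈ 79.4°.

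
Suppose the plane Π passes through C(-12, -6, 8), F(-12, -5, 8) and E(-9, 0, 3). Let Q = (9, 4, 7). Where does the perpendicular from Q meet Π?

(-6, 4, -2)

CF = (0, 1, 0), CE = (3, 6, -5); a normal to Π is CF × CE = (-5, 0, -3).
Using C: Π has equation -5x - 3z = 36.
Foot = Q − λn with λ = (n·Q − d)/|n|² = (-66 − 36)/34 = -3.
Foot = (9, 4, 7) − (-3)·(-5, 0, -3) = (-6, 4, -2).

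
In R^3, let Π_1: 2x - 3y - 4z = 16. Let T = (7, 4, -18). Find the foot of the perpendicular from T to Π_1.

Foot = T − λn with λ = (n·T − d)/|n|² = (74 − 16)/29 = 2.
Foot = (7, 4, -18) − 2·(2, -3, -4) = (3, 10, -10).

(3, 10, -10)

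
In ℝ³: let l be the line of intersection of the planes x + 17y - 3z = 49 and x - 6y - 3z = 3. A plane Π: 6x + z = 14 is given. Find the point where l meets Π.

(3, 2, -4)

Direction of l: (1, 17, -3) × (1, -6, -3) = (-69, 0, -23).
A point on l: solving the two plane equations with x = 12 gives (12, 2, -1).
Substitute r = (12, 2, -1) + t(-69, 0, -23) into the plane: 71 + (-437)t = 14, so t = 3/23.
Intersection: (12, 2, -1) + (3/23)·(-69, 0, -23) = (3, 2, -4).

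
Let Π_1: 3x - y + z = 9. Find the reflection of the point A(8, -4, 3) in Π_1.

λ = (n·A − d)/|n|² = (31 − 9)/11 = 2.
Reflection = A − 2λn = (8, -4, 3) − 4·(3, -1, 1) = (-4, 0, -1).

(-4, 0, -1)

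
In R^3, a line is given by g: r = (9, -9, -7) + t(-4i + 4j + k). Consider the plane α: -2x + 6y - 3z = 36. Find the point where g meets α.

Substitute r = (9, -9, -7) + t(-4, 4, 1) into the plane: -51 + 29t = 36, so t = 3.
Intersection: (9, -9, -7) + 3·(-4, 4, 1) = (-3, 3, -4).

(-3, 3, -4)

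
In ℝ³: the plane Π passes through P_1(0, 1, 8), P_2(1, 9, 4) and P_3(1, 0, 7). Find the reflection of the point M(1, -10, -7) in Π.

(17, -6, 5)

P_1P_2 = (1, 8, -4), P_1P_3 = (1, -1, -1); a normal to Π is P_1P_2 × P_1P_3 = (-12, -3, -9).
Using P_1: Π has equation -12x - 3y - 9z = -75.
λ = (n·M − d)/|n|² = (81 − (-75))/234 = 2/3.
Reflection = M − 2λn = (1, -10, -7) − (4/3)·(-12, -3, -9) = (17, -6, 5).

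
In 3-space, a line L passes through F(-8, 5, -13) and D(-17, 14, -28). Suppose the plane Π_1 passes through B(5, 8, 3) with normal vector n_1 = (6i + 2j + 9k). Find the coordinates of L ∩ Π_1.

(4, -7, 7)

A direction vector for L is D − F = (-9, 9, -15).
Π_1: n_1·r = n_1·B gives 6x + 2y + 9z = 73.
Substitute r = (-8, 5, -13) + t(-9, 9, -15) into the plane: -155 + (-171)t = 73, so t = -4/3.
Intersection: (-8, 5, -13) + (-4/3)·(-9, 9, -15) = (4, -7, 7).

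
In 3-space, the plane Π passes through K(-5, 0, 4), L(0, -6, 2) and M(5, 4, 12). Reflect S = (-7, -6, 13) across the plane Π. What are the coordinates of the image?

(1, 6, -3)

KL = (5, -6, -2), KM = (10, 4, 8); a normal to Π is KL × KM = (-40, -60, 80).
Using K: Π has equation -40x - 60y + 80z = 520.
λ = (n·S − d)/|n|² = (1680 − 520)/11600 = 1/10.
Reflection = S − 2λn = (-7, -6, 13) − (1/5)·(-40, -60, 80) = (1, 6, -3).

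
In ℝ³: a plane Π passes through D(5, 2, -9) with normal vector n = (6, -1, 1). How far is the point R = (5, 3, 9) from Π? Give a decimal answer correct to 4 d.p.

2.7578

Π: n·r = n·D gives 6x - y + z = 19.
n·R − d = (6)·(5) + (-1)·(3) + (1)·(9) − 19 = 17; |n| = √38.
Distance = |17| / √38 = 17/√38 ≈ 2.7578.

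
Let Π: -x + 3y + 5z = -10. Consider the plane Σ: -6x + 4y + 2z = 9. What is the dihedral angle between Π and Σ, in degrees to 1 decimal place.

cos θ = |n₁·n₂| / (|n₁||n₂|) = |28| / (√35 · √56).
θ = arccos(0.63246) ≈ 50.8°.

50.8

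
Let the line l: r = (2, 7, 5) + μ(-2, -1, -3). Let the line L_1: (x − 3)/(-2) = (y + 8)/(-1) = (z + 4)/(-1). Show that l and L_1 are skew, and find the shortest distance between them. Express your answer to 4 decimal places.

13.8636

L_1 has direction (-2, -1, -1) through (3, -8, -4).
Common perpendicular direction n = (-2, -1, -3) × (-2, -1, -1) = (-2, 4, 0).
With w = (3, -8, -4) − (2, 7, 5) = (1, -15, -9), w · n = -62.
Since n ≠ 0 the lines are not parallel, and w · n = -62 ≠ 0 so they do not intersect; hence they are skew.
Distance = |w · n| / |n| = |-62| / √20 ≈ 13.8636.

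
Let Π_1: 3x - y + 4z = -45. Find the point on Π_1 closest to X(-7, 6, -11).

(-4, 5, -7)

Foot = X − λn with λ = (n·X − d)/|n|² = (-71 − (-45))/26 = -1.
Foot = (-7, 6, -11) − (-1)·(3, -1, 4) = (-4, 5, -7).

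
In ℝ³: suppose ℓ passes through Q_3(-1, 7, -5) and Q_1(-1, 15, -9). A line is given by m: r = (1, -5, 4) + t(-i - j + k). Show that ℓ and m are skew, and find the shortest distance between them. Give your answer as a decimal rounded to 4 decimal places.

3.2660

A direction vector for ℓ is Q_1 − Q_3 = (0, 8, -4).
Common perpendicular direction n = (0, 8, -4) × (-1, -1, 1) = (4, 4, 8).
With w = (1, -5, 4) − (-1, 7, -5) = (2, -12, 9), w · n = 32.
Since n ≠ 0 the lines are not parallel, and w · n = 32 ≠ 0 so they do not intersect; hence they are skew.
Distance = |w · n| / |n| = |32| / √96 ≈ 3.2660.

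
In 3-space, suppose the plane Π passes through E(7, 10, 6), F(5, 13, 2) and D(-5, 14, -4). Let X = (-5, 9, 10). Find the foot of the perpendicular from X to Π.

(-3, 5, 6)

EF = (-2, 3, -4), ED = (-12, 4, -10); a normal to Π is EF × ED = (-14, 28, 28).
Using E: Π has equation -14x + 28y + 28z = 350.
Foot = X − λn with λ = (n·X − d)/|n|² = (602 − 350)/1764 = 1/7.
Foot = (-5, 9, 10) − (1/7)·(-14, 28, 28) = (-3, 5, 6).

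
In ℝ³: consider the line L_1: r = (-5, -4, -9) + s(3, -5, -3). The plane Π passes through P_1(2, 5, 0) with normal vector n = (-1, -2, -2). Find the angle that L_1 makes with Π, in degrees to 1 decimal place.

41.4

Π: n·r = n·P_1 gives -x - 2y - 2z = -12.
sin θ = |n·v| / (|n||v|) = |13| / (√9 · √43) = 0.66083.
θ ≈ 41.4°.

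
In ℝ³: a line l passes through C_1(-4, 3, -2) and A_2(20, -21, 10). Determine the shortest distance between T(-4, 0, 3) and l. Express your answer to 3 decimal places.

A direction vector for l is A_2 − C_1 = (24, -24, 12).
Taking (-4, 3, -2) on l with direction v = (24, -24, 12): w = T − (-4, 3, -2) = (0, -3, 5), and w × v = (84, 120, 72).
Distance = |w × v| / |v| = √26640 / √1296 ≈ 4.534.

4.534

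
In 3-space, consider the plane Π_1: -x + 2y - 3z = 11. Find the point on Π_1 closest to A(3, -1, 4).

(1, 3, -2)

Foot = A − λn with λ = (n·A − d)/|n|² = (-17 − 11)/14 = -2.
Foot = (3, -1, 4) − (-2)·(-1, 2, -3) = (1, 3, -2).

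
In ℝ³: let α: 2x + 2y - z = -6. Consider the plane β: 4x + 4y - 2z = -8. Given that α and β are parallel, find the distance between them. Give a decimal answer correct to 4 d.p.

0.6667

Rescale β by 1/2: 2x + 2y - z = -4. Then distance = |-6 − (-4)| / √9 ≈ 0.6667.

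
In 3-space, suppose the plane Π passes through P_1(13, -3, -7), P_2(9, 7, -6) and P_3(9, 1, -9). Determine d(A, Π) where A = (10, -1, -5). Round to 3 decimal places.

P_1P_2 = (-4, 10, 1), P_1P_3 = (-4, 4, -2); a normal to Π is P_1P_2 × P_1P_3 = (-24, -12, 24).
Using P_1: Π has equation -24x - 12y + 24z = -444.
n·A − d = (-24)·(10) + (-12)·(-1) + (24)·(-5) − (-444) = 96; |n| = √1296.
Distance = |96| / √1296 = 96/√1296 ≈ 2.667.

2.667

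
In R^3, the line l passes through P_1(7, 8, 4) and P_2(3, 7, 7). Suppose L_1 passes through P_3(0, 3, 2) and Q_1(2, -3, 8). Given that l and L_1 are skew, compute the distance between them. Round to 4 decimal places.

6.8961

A direction vector for l is P_2 − P_1 = (-4, -1, 3).
A direction vector for L_1 is Q_1 − P_3 = (2, -6, 6).
Common perpendicular direction n = (-4, -1, 3) × (2, -6, 6) = (12, 30, 26).
With w = (0, 3, 2) − (7, 8, 4) = (-7, -5, -2), w · n = -286.
Distance = |w · n| / |n| = |-286| / √1720 ≈ 6.8961.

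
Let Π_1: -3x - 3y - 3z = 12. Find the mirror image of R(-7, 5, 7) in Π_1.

λ = (n·R − d)/|n|² = (-15 − 12)/27 = -1.
Reflection = R − 2λn = (-7, 5, 7) − (-2)·(-3, -3, -3) = (-13, -1, 1).

(-13, -1, 1)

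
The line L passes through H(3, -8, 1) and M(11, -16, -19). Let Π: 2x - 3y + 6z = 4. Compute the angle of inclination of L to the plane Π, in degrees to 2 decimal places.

29.83

A direction vector for L is M − H = (8, -8, -20).
sin θ = |n·v| / (|n||v|) = |-80| / (√49 · √528) = 0.49736.
θ ≈ 29.83°.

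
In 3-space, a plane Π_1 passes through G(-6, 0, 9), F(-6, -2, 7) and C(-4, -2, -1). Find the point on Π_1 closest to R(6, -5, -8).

(-2, -3, -10)

GF = (0, -2, -2), GC = (2, -2, -10); a normal to Π_1 is GF × GC = (16, -4, 4).
Using G: Π_1 has equation 16x - 4y + 4z = -60.
Foot = R − λn with λ = (n·R − d)/|n|² = (84 − (-60))/288 = 1/2.
Foot = (6, -5, -8) − (1/2)·(16, -4, 4) = (-2, -3, -10).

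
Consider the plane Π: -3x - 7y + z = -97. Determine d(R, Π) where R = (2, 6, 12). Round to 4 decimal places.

n·R − d = (-3)·(2) + (-7)·(6) + (1)·(12) − (-97) = 61; |n| = √59.
Distance = |61| / √59 = 61/√59 ≈ 7.9415.

7.9415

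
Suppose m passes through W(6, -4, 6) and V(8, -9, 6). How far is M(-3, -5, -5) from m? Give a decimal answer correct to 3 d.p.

14.042

A direction vector for m is V − W = (2, -5, 0).
Taking (6, -4, 6) on m with direction v = (2, -5, 0): w = M − (6, -4, 6) = (-9, -1, -11), and w × v = (-55, -22, 47).
Distance = |w × v| / |v| = √5718 / √29 ≈ 14.042.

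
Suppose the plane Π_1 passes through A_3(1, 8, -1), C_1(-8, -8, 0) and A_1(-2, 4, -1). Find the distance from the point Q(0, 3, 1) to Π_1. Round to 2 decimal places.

1.00

A_3C_1 = (-9, -16, 1), A_3A_1 = (-3, -4, 0); a normal to Π_1 is A_3C_1 × A_3A_1 = (4, -3, -12).
Using A_3: Π_1 has equation 4x - 3y - 12z = -8.
n·Q − d = (4)·(0) + (-3)·(3) + (-12)·(1) − (-8) = -13; |n| = √169.
Distance = |-13| / √169 = 13/√169 ≈ 1.00.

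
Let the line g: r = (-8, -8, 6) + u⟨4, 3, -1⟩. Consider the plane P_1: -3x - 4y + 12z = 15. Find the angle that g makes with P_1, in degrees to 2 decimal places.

32.89

sin θ = |n·v| / (|n||v|) = |-36| / (√169 · √26) = 0.54309.
θ ≈ 32.89°.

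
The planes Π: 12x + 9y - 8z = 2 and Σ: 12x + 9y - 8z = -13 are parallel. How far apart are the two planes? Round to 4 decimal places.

Same normal n = (12, 9, -8) with |n| = √289; distance = |2 − (-13)| / |n| = 15/√289 ≈ 0.8824.

0.8824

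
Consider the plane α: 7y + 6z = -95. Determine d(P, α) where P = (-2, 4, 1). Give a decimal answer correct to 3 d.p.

13.992

n·P − d = (0)·(-2) + (7)·(4) + (6)·(1) − (-95) = 129; |n| = √85.
Distance = |129| / √85 = 129/√85 ≈ 13.992.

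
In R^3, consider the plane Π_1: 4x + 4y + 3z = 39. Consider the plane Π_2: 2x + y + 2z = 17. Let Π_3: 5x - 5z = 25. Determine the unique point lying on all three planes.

(6, 3, 1)

Solving the 3×3 linear system 4x + 4y + 3z = 39, 2x + y + 2z = 17, 5x - 5z = 25 (e.g. by elimination or Cramer's rule, determinant = 45) gives (6, 3, 1).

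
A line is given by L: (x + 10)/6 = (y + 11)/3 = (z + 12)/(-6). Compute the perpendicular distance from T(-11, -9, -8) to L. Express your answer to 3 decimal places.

3.727

L has direction (6, 3, -6) through (-10, -11, -12).
Taking (-10, -11, -12) on L with direction v = (6, 3, -6): w = T − (-10, -11, -12) = (-1, 2, 4), and w × v = (-24, 18, -15).
Distance = |w × v| / |v| = √1125 / √81 ≈ 3.727.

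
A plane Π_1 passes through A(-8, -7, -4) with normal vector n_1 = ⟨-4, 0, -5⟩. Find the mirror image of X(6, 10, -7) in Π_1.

(-2, 10, -17)

Π_1: n_1·r = n_1·A gives -4x - 5z = 52.
λ = (n·X − d)/|n|² = (11 − 52)/41 = -1.
Reflection = X − 2λn = (6, 10, -7) − (-2)·(-4, 0, -5) = (-2, 10, -17).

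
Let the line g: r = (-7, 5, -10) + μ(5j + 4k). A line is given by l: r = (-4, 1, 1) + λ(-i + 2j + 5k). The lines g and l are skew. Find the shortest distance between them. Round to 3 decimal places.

Common perpendicular direction n = (0, 5, 4) × (-1, 2, 5) = (17, -4, 5).
With w = (-4, 1, 1) − (-7, 5, -10) = (3, -4, 11), w · n = 122.
Distance = |w · n| / |n| = |122| / √330 ≈ 6.716.

6.716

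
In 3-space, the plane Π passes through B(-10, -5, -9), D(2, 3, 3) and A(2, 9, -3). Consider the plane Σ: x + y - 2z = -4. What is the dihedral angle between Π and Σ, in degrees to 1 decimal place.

BD = (12, 8, 12), BA = (12, 14, 6); a normal to Π is BD × BA = (-120, 72, 72).
Using B: Π has equation -120x + 72y + 72z = 192.
cos θ = |n₁·n₂| / (|n₁||n₂|) = |-192| / (√24768 · √6).
θ = arccos(0.49806) ≈ 60.1°.

60.1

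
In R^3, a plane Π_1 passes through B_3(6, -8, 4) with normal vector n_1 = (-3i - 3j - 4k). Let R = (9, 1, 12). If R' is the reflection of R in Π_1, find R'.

Π_1: n_1·r = n_1·B_3 gives -3x - 3y - 4z = -10.
λ = (n·R − d)/|n|² = (-78 − (-10))/34 = -2.
Reflection = R − 2λn = (9, 1, 12) − (-4)·(-3, -3, -4) = (-3, -11, -4).

(-3, -11, -4)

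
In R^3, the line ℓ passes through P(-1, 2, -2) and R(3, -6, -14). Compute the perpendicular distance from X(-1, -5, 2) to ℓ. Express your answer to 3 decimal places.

8.045

A direction vector for ℓ is R − P = (4, -8, -12).
Taking (-1, 2, -2) on ℓ with direction v = (4, -8, -12): w = X − (-1, 2, -2) = (0, -7, 4), and w × v = (116, 16, 28).
Distance = |w × v| / |v| = √14496 / √224 ≈ 8.045.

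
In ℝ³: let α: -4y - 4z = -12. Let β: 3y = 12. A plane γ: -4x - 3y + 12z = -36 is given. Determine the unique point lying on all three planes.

Solving the 3×3 linear system -4y - 4z = -12, 3y = 12, -4x - 3y + 12z = -36 (e.g. by elimination or Cramer's rule, determinant = -48) gives (3, 4, -1).

(3, 4, -1)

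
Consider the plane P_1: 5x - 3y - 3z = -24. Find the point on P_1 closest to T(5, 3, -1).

Foot = T − λn with λ = (n·T − d)/|n|² = (19 − (-24))/43 = 1.
Foot = (5, 3, -1) − 1·(5, -3, -3) = (0, 6, 2).

(0, 6, 2)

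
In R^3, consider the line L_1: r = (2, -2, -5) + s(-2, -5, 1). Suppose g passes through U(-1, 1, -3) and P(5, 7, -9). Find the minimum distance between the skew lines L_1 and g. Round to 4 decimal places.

A direction vector for g is P − U = (6, 6, -6).
Common perpendicular direction n = (-2, -5, 1) × (6, 6, -6) = (24, -6, 18).
With w = (-1, 1, -3) − (2, -2, -5) = (-3, 3, 2), w · n = -54.
Distance = |w · n| / |n| = |-54| / √936 ≈ 1.7650.

1.7650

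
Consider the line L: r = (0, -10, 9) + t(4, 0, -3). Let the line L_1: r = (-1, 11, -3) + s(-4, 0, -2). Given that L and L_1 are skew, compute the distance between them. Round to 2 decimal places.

21.00

Common perpendicular direction n = (4, 0, -3) × (-4, 0, -2) = (0, 20, 0).
With w = (-1, 11, -3) − (0, -10, 9) = (-1, 21, -12), w · n = 420.
Distance = |w · n| / |n| = |420| / √400 ≈ 21.00.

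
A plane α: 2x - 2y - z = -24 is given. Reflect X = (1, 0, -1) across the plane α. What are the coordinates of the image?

(-11, 12, 5)

λ = (n·X − d)/|n|² = (3 − (-24))/9 = 3.
Reflection = X − 2λn = (1, 0, -1) − 6·(2, -2, -1) = (-11, 12, 5).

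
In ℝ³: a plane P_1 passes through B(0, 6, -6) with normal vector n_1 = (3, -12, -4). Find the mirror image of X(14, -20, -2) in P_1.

P_1: n_1·r = n_1·B gives 3x - 12y - 4z = -48.
λ = (n·X − d)/|n|² = (290 − (-48))/169 = 2.
Reflection = X − 2λn = (14, -20, -2) − 4·(3, -12, -4) = (2, 28, 14).

(2, 28, 14)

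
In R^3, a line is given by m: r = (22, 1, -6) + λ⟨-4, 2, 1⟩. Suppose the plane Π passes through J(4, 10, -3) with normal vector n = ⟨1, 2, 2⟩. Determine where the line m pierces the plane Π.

(10, 7, -3)

Π: n·r = n·J gives x + 2y + 2z = 18.
Substitute r = (22, 1, -6) + t(-4, 2, 1) into the plane: 12 + 2t = 18, so t = 3.
Intersection: (22, 1, -6) + 3·(-4, 2, 1) = (10, 7, -3).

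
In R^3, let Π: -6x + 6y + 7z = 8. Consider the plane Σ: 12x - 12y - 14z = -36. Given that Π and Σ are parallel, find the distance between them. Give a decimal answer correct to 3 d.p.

0.909

Rescale Σ by 1/(-2): -6x + 6y + 7z = 18. Then distance = |8 − 18| / √121 ≈ 0.909.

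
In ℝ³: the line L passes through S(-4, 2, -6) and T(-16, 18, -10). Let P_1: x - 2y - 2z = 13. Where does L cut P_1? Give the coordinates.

(-1, -2, -5)

A direction vector for L is T − S = (-12, 16, -4).
Substitute r = (-4, 2, -6) + t(-12, 16, -4) into the plane: 4 + (-36)t = 13, so t = -1/4.
Intersection: (-4, 2, -6) + (-1/4)·(-12, 16, -4) = (-1, -2, -5).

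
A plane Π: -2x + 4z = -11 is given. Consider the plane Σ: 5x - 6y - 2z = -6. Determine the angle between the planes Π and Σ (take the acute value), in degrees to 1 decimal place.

cos θ = |n₁·n₂| / (|n₁||n₂|) = |-18| / (√20 · √65).
θ = arccos(0.49923) ≈ 60.1°.

60.1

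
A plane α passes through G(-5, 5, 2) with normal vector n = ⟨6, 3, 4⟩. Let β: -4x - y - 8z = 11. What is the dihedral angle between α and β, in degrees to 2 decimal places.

α: n·r = n·G gives 6x + 3y + 4z = -7.
cos θ = |n₁·n₂| / (|n₁||n₂|) = |-59| / (√61 · √81).
θ = arccos(0.83935) ≈ 32.93°.

32.93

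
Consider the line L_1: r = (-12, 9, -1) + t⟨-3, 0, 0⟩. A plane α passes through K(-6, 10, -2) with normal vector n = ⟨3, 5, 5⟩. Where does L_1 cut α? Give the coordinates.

(-6, 9, -1)

α: n·r = n·K gives 3x + 5y + 5z = 22.
Substitute r = (-12, 9, -1) + t(-3, 0, 0) into the plane: 4 + (-9)t = 22, so t = -2.
Intersection: (-12, 9, -1) + (-2)·(-3, 0, 0) = (-6, 9, -1).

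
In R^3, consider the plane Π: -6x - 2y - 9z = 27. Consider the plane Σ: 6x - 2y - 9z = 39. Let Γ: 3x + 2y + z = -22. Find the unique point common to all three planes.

(1, -12, -1)

Solving the 3×3 linear system -6x - 2y - 9z = 27, 6x - 2y - 9z = 39, 3x + 2y + z = -22 (e.g. by elimination or Cramer's rule, determinant = -192) gives (1, -12, -1).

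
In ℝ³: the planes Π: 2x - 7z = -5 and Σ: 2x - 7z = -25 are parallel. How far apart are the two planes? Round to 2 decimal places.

2.75

Same normal n = (2, 0, -7) with |n| = √53; distance = |-5 − (-25)| / |n| = 20/√53 ≈ 2.75.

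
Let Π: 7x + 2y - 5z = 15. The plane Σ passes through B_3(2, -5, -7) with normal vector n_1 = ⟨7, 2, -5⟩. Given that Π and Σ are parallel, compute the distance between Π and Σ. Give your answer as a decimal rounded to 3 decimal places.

Σ: n_1·r = n_1·B_3 gives 7x + 2y - 5z = 39.
Same normal n = (7, 2, -5) with |n| = √78; distance = |15 − 39| / |n| = 24/√78 ≈ 2.717.

2.717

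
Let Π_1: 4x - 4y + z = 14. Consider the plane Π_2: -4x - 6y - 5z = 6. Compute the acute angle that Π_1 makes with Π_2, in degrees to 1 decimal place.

86.6

cos θ = |n₁·n₂| / (|n₁||n₂|) = |3| / (√33 · √77).
θ = arccos(0.05951) ≈ 86.6°.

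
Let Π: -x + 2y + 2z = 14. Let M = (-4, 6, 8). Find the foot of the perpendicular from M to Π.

Foot = M − λn with λ = (n·M − d)/|n|² = (32 − 14)/9 = 2.
Foot = (-4, 6, 8) − 2·(-1, 2, 2) = (-2, 2, 4).

(-2, 2, 4)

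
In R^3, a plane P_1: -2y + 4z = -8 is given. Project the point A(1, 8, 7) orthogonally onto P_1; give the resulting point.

(1, 10, 3)

Foot = A − λn with λ = (n·A − d)/|n|² = (12 − (-8))/20 = 1.
Foot = (1, 8, 7) − 1·(0, -2, 4) = (1, 10, 3).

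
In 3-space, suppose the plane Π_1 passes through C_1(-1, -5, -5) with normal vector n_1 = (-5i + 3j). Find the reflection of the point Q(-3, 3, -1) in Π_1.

(7, -3, -1)

Π_1: n_1·r = n_1·C_1 gives -5x + 3y = -10.
λ = (n·Q − d)/|n|² = (24 − (-10))/34 = 1.
Reflection = Q − 2λn = (-3, 3, -1) − 2·(-5, 3, 0) = (7, -3, -1).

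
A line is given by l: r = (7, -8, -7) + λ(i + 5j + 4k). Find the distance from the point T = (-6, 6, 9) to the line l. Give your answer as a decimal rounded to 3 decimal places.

16.505

Taking (7, -8, -7) on l with direction v = (1, 5, 4): w = T − (7, -8, -7) = (-13, 14, 16), and w × v = (-24, 68, -79).
Distance = |w × v| / |v| = √11441 / √42 ≈ 16.505.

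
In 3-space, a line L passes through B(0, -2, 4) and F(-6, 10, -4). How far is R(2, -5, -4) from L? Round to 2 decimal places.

8.71

A direction vector for L is F − B = (-6, 12, -8).
Taking (0, -2, 4) on L with direction v = (-6, 12, -8): w = R − (0, -2, 4) = (2, -3, -8), and w × v = (120, 64, 6).
Distance = |w × v| / |v| = √18532 / √244 ≈ 8.71.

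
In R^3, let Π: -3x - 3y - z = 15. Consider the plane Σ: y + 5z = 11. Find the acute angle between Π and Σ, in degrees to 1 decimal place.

68.9

cos θ = |n₁·n₂| / (|n₁||n₂|) = |-8| / (√19 · √26).
θ = arccos(0.35994) ≈ 68.9°.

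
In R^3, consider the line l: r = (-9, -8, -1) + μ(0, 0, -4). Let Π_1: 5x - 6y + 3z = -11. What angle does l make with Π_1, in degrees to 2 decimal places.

sin θ = |n·v| / (|n||v|) = |-12| / (√70 · √16) = 0.35857.
θ ≈ 21.01°.

21.01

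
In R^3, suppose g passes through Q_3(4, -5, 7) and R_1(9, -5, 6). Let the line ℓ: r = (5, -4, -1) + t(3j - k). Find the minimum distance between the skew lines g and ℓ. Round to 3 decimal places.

A direction vector for g is R_1 − Q_3 = (5, 0, -1).
Common perpendicular direction n = (5, 0, -1) × (0, 3, -1) = (3, 5, 15).
With w = (5, -4, -1) − (4, -5, 7) = (1, 1, -8), w · n = -112.
Distance = |w · n| / |n| = |-112| / √259 ≈ 6.959.

6.959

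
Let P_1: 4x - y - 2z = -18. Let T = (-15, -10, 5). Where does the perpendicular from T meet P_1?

Foot = T − λn with λ = (n·T − d)/|n|² = (-60 − (-18))/21 = -2.
Foot = (-15, -10, 5) − (-2)·(4, -1, -2) = (-7, -12, 1).

(-7, -12, 1)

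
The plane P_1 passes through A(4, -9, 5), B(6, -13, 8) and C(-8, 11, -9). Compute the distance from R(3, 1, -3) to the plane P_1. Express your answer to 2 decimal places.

AB = (2, -4, 3), AC = (-12, 20, -14); a normal to P_1 is AB × AC = (-4, -8, -8).
Using A: P_1 has equation -4x - 8y - 8z = 16.
n·R − d = (-4)·(3) + (-8)·(1) + (-8)·(-3) − 16 = -12; |n| = √144.
Distance = |-12| / √144 = 12/√144 ≈ 1.00.

1.00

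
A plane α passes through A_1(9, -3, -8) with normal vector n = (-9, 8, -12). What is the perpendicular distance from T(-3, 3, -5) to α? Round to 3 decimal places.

7.059

α: n·r = n·A_1 gives -9x + 8y - 12z = -9.
n·T − d = (-9)·(-3) + (8)·(3) + (-12)·(-5) − (-9) = 120; |n| = √289.
Distance = |120| / √289 = 120/√289 ≈ 7.059.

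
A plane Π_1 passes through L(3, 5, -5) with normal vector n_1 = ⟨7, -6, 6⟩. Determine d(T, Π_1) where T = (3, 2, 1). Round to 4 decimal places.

Π_1: n_1·r = n_1·L gives 7x - 6y + 6z = -39.
n·T − d = (7)·(3) + (-6)·(2) + (6)·(1) − (-39) = 54; |n| = √121.
Distance = |54| / √121 = 54/√121 ≈ 4.9091.

4.9091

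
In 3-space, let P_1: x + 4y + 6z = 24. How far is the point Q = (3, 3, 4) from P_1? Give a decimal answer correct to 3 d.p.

2.060

n·Q − d = (1)·(3) + (4)·(3) + (6)·(4) − 24 = 15; |n| = √53.
Distance = |15| / √53 = 15/√53 ≈ 2.060.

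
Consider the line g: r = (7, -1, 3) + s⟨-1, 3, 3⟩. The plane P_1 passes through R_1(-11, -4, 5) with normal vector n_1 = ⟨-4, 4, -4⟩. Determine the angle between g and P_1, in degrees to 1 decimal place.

P_1: n_1·r = n_1·R_1 gives -4x + 4y - 4z = 8.
sin θ = |n·v| / (|n||v|) = |4| / (√48 · √19) = 0.13245.
θ ≈ 7.6°.

7.6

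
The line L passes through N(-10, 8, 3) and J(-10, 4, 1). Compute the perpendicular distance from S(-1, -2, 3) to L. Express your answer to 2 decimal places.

A direction vector for L is J − N = (0, -4, -2).
Taking (-10, 8, 3) on L with direction v = (0, -4, -2): w = S − (-10, 8, 3) = (9, -10, 0), and w × v = (20, 18, -36).
Distance = |w × v| / |v| = √2020 / √20 ≈ 10.05.

10.05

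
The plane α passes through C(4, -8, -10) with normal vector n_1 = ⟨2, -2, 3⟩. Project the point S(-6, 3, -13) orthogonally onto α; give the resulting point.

α: n_1·r = n_1·C gives 2x - 2y + 3z = -6.
Foot = S − λn with λ = (n·S − d)/|n|² = (-57 − (-6))/17 = -3.
Foot = (-6, 3, -13) − (-3)·(2, -2, 3) = (0, -3, -4).

(0, -3, -4)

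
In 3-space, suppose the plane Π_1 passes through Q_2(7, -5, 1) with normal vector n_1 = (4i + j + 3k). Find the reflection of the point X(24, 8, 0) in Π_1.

Π_1: n_1·r = n_1·Q_2 gives 4x + y + 3z = 26.
λ = (n·X − d)/|n|² = (104 − 26)/26 = 3.
Reflection = X − 2λn = (24, 8, 0) − 6·(4, 1, 3) = (0, 2, -18).

(0, 2, -18)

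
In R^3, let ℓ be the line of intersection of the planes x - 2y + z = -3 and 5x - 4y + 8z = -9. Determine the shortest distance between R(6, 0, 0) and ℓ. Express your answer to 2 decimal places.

3.91

Direction of ℓ: (1, -2, 1) × (5, -4, 8) = (-12, -3, 6).
A point on ℓ: solving the two plane equations with x = -1 gives (-1, 1, 0).
Taking (-1, 1, 0) on ℓ with direction v = (-12, -3, 6): w = R − (-1, 1, 0) = (7, -1, 0), and w × v = (-6, -42, -33).
Distance = |w × v| / |v| = √2889 / √189 ≈ 3.91.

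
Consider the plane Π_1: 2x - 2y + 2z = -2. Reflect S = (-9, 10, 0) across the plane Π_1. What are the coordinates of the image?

(3, -2, 12)

λ = (n·S − d)/|n|² = (-38 − (-2))/12 = -3.
Reflection = S − 2λn = (-9, 10, 0) − (-6)·(2, -2, 2) = (3, -2, 12).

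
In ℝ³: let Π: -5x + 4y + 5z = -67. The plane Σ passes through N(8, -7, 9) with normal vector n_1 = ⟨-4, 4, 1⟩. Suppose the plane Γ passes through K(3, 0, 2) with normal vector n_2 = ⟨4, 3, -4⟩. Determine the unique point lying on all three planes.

(4, -8, -3)

Σ: n_1·r = n_1·N gives -4x + 4y + z = -51.
Γ: n_2·r = n_2·K gives 4x + 3y - 4z = 4.
Solving the 3×3 linear system -5x + 4y + 5z = -67, -4x + 4y + z = -51, 4x + 3y - 4z = 4 (e.g. by elimination or Cramer's rule, determinant = -93) gives (4, -8, -3).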